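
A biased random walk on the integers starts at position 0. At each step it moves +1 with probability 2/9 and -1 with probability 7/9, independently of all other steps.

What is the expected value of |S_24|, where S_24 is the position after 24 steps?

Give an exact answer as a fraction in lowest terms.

S_24 takes values m ≡ 0 (mod 2) with |m| ≤ 24; P(S_24=m) = C(24,(24+m)/2) · (2/9)^((24+m)/2) · (7/9)^((24-m)/2).
Distribution: P(S=-24)=191581231380566414401/79766443076872509863361, P(S=-22)=437899957441294661488/26588814358957503287787, P(S=-20)=1438814145878539602032/26588814358957503287787, P(S=-18)=9043974631236534641344/79766443076872509863361, P(S=-16)=4521987315618267320672/26588814358957503287787, P(S=-14)=5167985503563734080768/26588814358957503287787, P(S=-12)=14027389223958706790656/79766443076872509863361, P(S=-10)=1145092997874180146176/8862938119652501095929, P(S=-8)=695235034423609374464/8862938119652501095929, P(S=-6)=3178217300222214283264/79766443076872509863361, P(S=-4)=454031042888887754752/26588814358957503287787, P(S=-2)=165102197414141001728/26588814358957503287787, P(S=0)=153309183313130930176/79766443076872509863361, P(S=2)=13477730401154367488/26588814358957503287787, P(S=4)=3025612947197919232/26588814358957503287787, P(S=6)=1728921684113096704/79766443076872509863361, P(S=8)=30873601502019584/8862938119652501095929, P(S=10)=4151072470859776/8862938119652501095929, P(S=12)=4151072470859776/79766443076872509863361, P(S=14)=124844284837888/26588814358957503287787, P(S=16)=8917448916992/26588814358957503287787, P(S=18)=1455910027264/79766443076872509863361, P(S=20)=18907922432/26588814358957503287787, P(S=22)=469762048/26588814358957503287787, P(S=24)=16777216/79766443076872509863361
E[|S_24|] = Σ_m |m|·P(S_24=m) = 354604324303065328447208/26588814358957503287787

Answer: 354604324303065328447208/26588814358957503287787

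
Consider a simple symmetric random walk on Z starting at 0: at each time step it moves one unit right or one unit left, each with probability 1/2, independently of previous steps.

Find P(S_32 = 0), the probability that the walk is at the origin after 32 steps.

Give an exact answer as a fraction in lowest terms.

To return to 0 after 32 steps: need exactly 16 steps of +1 and 16 of -1.
Favorable paths: C(32,16) = 601080390
Total paths: 2^32 = 4294967296
P = 601080390/4294967296 = 300540195/2147483648

Answer: 300540195/2147483648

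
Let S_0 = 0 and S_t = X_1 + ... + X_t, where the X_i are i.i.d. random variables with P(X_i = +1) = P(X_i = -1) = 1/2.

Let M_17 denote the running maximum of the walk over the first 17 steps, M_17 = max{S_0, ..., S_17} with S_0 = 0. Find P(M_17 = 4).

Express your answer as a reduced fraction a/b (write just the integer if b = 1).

Answer: 1547/16384

Derivation:
Let M_17 = max(S_0,...,S_17). Use the reflection principle: for j ≥ 1, #{paths with M_17 ≥ j} = #{S_17 ≥ j} + #{S_17 ≥ j+1}.
By reflection, #{M_17 ≥ 4} = #{S_17 ≥ 4} + #{S_17 ≥ 5} = 21778 + 21778 = 43556.
#{M_17 ≥ 5} = #{S_17 ≥ 5} + #{S_17 ≥ 6} = 21778 + 9402 = 31180.
#{M_17 = 4} = 43556 - 31180 = 12376.
P(M_17 = 4) = 12376/131072 = 1547/16384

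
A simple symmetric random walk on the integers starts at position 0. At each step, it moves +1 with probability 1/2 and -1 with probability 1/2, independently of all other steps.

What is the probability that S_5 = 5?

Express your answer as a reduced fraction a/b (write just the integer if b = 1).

Answer: 1/32

Derivation:
To reach position 5 after 5 steps: need 5 steps of +1 and 0 of -1.
Favorable paths: C(5,5) = 1
Total paths: 2^5 = 32
P = 1/32 = 1/32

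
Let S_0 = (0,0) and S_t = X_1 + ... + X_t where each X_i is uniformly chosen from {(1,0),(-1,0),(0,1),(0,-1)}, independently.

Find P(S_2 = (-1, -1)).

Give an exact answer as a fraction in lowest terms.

Let h be the number of horizontal steps (so 2-h are vertical). To end at (-1,-1) need (h-1)/2 right-steps and ((2-h)-1)/2 up-steps.
Sum over h with 1 ≤ h ≤ 1, h ≡ 1 (mod 2), 2-h ≡ 1 (mod 2):
h=1: C(2,1)·C(1,0)·C(1,0) = 2·1·1 = 2
Total favorable: 2
Total paths: 4^2 = 16
P = 2/16 = 1/8

Answer: 1/8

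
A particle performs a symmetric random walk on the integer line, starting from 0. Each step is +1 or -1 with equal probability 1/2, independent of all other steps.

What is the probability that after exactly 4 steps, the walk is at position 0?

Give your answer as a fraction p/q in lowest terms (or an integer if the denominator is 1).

Answer: 3/8

Derivation:
To reach position 0 after 4 steps: need 2 steps of +1 and 2 of -1.
Favorable paths: C(4,2) = 6
Total paths: 2^4 = 16
P = 6/16 = 3/8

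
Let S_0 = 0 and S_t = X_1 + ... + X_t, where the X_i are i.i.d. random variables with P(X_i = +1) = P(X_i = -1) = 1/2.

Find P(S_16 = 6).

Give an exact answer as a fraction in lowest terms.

To reach position 6 after 16 steps: need 11 steps of +1 and 5 of -1.
Favorable paths: C(16,11) = 4368
Total paths: 2^16 = 65536
P = 4368/65536 = 273/4096

Answer: 273/4096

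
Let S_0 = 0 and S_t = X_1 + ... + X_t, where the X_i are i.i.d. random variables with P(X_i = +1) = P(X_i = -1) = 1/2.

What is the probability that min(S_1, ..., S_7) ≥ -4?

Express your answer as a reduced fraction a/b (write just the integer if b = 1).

Let f(t,s) = #length-t paths at position s with S_1..S_t all ≥ -4.
f(t,s) = f(t-1,s-1) + f(t-1,s+1) for s ≥ -4; f(t,s) = 0 for s < -4.
t=0: f(0,0)=1
t=1: f(1,-1)=1 f(1,1)=1
t=2: f(2,-2)=1 f(2,0)=2 f(2,2)=1
t=3: f(3,-3)=1 f(3,-1)=3 f(3,1)=3 f(3,3)=1
t=4: f(4,-4)=1 f(4,-2)=4 f(4,0)=6 f(4,2)=4 f(4,4)=1
t=5: f(5,-3)=5 f(5,-1)=10 f(5,1)=10 f(5,3)=5 f(5,5)=1
t=6: f(6,-4)=5 f(6,-2)=15 f(6,0)=20 f(6,2)=15 f(6,4)=6 f(6,6)=1
t=7: f(7,-3)=20 f(7,-1)=35 f(7,1)=35 f(7,3)=21 f(7,5)=7 f(7,7)=1
Σ_s f(7,s) = 119
P = 119/128 = 119/128

Answer: 119/128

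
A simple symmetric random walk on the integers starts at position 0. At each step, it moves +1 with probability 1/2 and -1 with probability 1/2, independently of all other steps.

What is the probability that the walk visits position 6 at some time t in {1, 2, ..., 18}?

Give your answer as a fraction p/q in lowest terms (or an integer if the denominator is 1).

Count via complement. Let g(t,s) = #length-t paths at position s with S_1..S_t all ≠ 6.
g(t,s) = g(t-1,s-1) + g(t-1,s+1) for s ≠ 6; g(t,6) = 0.
t=0: g(0,0)=1
t=1: g(1,-1)=1 g(1,1)=1
t=2: g(2,-2)=1 g(2,0)=2 g(2,2)=1
t=3: g(3,-3)=1 g(3,-1)=3 g(3,1)=3 g(3,3)=1
t=4: g(4,-4)=1 g(4,-2)=4 g(4,0)=6 g(4,2)=4 g(4,4)=1
t=5: g(5,-5)=1 g(5,-3)=5 g(5,-1)=10 g(5,1)=10 g(5,3)=5 g(5,5)=1
t=6: g(6,-6)=1 g(6,-4)=6 g(6,-2)=15 g(6,0)=20 g(6,2)=15 g(6,4)=6
t=7: g(7,-7)=1 g(7,-5)=7 g(7,-3)=21 g(7,-1)=35 g(7,1)=35 g(7,3)=21 g(7,5)=6
t=8: g(8,-8)=1 g(8,-6)=8 g(8,-4)=28 g(8,-2)=56 g(8,0)=70 g(8,2)=56 g(8,4)=27
t=9: g(9,-9)=1 g(9,-7)=9 g(9,-5)=36 g(9,-3)=84 g(9,-1)=126 g(9,1)=126 g(9,3)=83 g(9,5)=27
t=10: g(10,-10)=1 g(10,-8)=10 g(10,-6)=45 g(10,-4)=120 g(10,-2)=210 g(10,0)=252 g(10,2)=209 g(10,4)=110
t=11: g(11,-11)=1 g(11,-9)=11 g(11,-7)=55 g(11,-5)=165 g(11,-3)=330 g(11,-1)=462 g(11,1)=461 g(11,3)=319 g(11,5)=110
t=12: g(12,-12)=1 g(12,-10)=12 g(12,-8)=66 g(12,-6)=220 g(12,-4)=495 g(12,-2)=792 g(12,0)=923 g(12,2)=780 g(12,4)=429
t=13: g(13,-13)=1 g(13,-11)=13 g(13,-9)=78 g(13,-7)=286 g(13,-5)=715 g(13,-3)=1287 g(13,-1)=1715 g(13,1)=1703 g(13,3)=1209 g(13,5)=429
t=14: g(14,-14)=1 g(14,-12)=14 g(14,-10)=91 g(14,-8)=364 g(14,-6)=1001 g(14,-4)=2002 g(14,-2)=3002 g(14,0)=3418 g(14,2)=2912 g(14,4)=1638
t=15: g(15,-15)=1 g(15,-13)=15 g(15,-11)=105 g(15,-9)=455 g(15,-7)=1365 g(15,-5)=3003 g(15,-3)=5004 g(15,-1)=6420 g(15,1)=6330 g(15,3)=4550 g(15,5)=1638
t=16: g(16,-16)=1 g(16,-14)=16 g(16,-12)=120 g(16,-10)=560 g(16,-8)=1820 g(16,-6)=4368 g(16,-4)=8007 g(16,-2)=11424 g(16,0)=12750 g(16,2)=10880 g(16,4)=6188
t=17: g(17,-17)=1 g(17,-15)=17 g(17,-13)=136 g(17,-11)=680 g(17,-9)=2380 g(17,-7)=6188 g(17,-5)=12375 g(17,-3)=19431 g(17,-1)=24174 g(17,1)=23630 g(17,3)=17068 g(17,5)=6188
t=18: g(18,-18)=1 g(18,-16)=18 g(18,-14)=153 g(18,-12)=816 g(18,-10)=3060 g(18,-8)=8568 g(18,-6)=18563 g(18,-4)=31806 g(18,-2)=43605 g(18,0)=47804 g(18,2)=40698 g(18,4)=23256
Paths never hitting 6: Σ_s g(18,s) = 218348
Paths hitting 6: 2^18 - 218348 = 43796
P = 43796/262144 = 10949/65536

Answer: 10949/65536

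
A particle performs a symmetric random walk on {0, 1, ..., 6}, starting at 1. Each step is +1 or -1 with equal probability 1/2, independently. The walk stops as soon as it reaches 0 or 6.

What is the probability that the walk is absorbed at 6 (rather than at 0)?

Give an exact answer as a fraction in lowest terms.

Answer: 1/6

Derivation:
Symmetric walk (p = 1/2): the harmonic-function argument gives P(hit 6 before 0 | start at 1) = a/N.
P = 1/6 = 1/6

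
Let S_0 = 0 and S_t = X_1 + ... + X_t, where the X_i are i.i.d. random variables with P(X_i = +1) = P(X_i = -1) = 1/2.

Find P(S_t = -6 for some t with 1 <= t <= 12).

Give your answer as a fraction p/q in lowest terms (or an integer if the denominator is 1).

Answer: 189/2048

Derivation:
Count via complement. Let g(t,s) = #length-t paths at position s with S_1..S_t all ≠ -6.
g(t,s) = g(t-1,s-1) + g(t-1,s+1) for s ≠ -6; g(t,-6) = 0.
t=0: g(0,0)=1
t=1: g(1,-1)=1 g(1,1)=1
t=2: g(2,-2)=1 g(2,0)=2 g(2,2)=1
t=3: g(3,-3)=1 g(3,-1)=3 g(3,1)=3 g(3,3)=1
t=4: g(4,-4)=1 g(4,-2)=4 g(4,0)=6 g(4,2)=4 g(4,4)=1
t=5: g(5,-5)=1 g(5,-3)=5 g(5,-1)=10 g(5,1)=10 g(5,3)=5 g(5,5)=1
t=6: g(6,-4)=6 g(6,-2)=15 g(6,0)=20 g(6,2)=15 g(6,4)=6 g(6,6)=1
t=7: g(7,-5)=6 g(7,-3)=21 g(7,-1)=35 g(7,1)=35 g(7,3)=21 g(7,5)=7 g(7,7)=1
t=8: g(8,-4)=27 g(8,-2)=56 g(8,0)=70 g(8,2)=56 g(8,4)=28 g(8,6)=8 g(8,8)=1
t=9: g(9,-5)=27 g(9,-3)=83 g(9,-1)=126 g(9,1)=126 g(9,3)=84 g(9,5)=36 g(9,7)=9 g(9,9)=1
t=10: g(10,-4)=110 g(10,-2)=209 g(10,0)=252 g(10,2)=210 g(10,4)=120 g(10,6)=45 g(10,8)=10 g(10,10)=1
t=11: g(11,-5)=110 g(11,-3)=319 g(11,-1)=461 g(11,1)=462 g(11,3)=330 g(11,5)=165 g(11,7)=55 g(11,9)=11 g(11,11)=1
t=12: g(12,-4)=429 g(12,-2)=780 g(12,0)=923 g(12,2)=792 g(12,4)=495 g(12,6)=220 g(12,8)=66 g(12,10)=12 g(12,12)=1
Paths never hitting -6: Σ_s g(12,s) = 3718
Paths hitting -6: 2^12 - 3718 = 378
P = 378/4096 = 189/2048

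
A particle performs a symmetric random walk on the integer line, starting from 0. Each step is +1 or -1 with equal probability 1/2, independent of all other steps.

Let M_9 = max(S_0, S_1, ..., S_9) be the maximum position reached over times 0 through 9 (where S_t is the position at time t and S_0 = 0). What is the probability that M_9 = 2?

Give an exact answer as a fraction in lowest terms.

Answer: 21/128

Derivation:
Let M_9 = max(S_0,...,S_9). Use the reflection principle: for j ≥ 1, #{paths with M_9 ≥ j} = #{S_9 ≥ j} + #{S_9 ≥ j+1}.
By reflection, #{M_9 ≥ 2} = #{S_9 ≥ 2} + #{S_9 ≥ 3} = 130 + 130 = 260.
#{M_9 ≥ 3} = #{S_9 ≥ 3} + #{S_9 ≥ 4} = 130 + 46 = 176.
#{M_9 = 2} = 260 - 176 = 84.
P(M_9 = 2) = 84/512 = 21/128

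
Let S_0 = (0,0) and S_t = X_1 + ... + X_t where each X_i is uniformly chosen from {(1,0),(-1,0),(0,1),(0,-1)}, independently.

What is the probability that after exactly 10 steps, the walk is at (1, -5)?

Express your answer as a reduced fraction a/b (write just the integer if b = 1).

Let h be the number of horizontal steps (so 10-h are vertical). To end at (1,-5) need (h+1)/2 right-steps and ((10-h)-5)/2 up-steps.
Sum over h with 1 ≤ h ≤ 5, h ≡ 1 (mod 2), 10-h ≡ 1 (mod 2):
h=1: C(10,1)·C(1,1)·C(9,2) = 10·1·36 = 360
h=3: C(10,3)·C(3,2)·C(7,1) = 120·3·7 = 2520
h=5: C(10,5)·C(5,3)·C(5,0) = 252·10·1 = 2520
Total favorable: 5400
Total paths: 4^10 = 1048576
P = 5400/1048576 = 675/131072

Answer: 675/131072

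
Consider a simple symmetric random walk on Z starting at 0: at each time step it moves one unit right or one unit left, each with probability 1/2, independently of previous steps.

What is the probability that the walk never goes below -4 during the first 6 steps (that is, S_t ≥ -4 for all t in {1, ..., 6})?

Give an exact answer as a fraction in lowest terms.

Let f(t,s) = #length-t paths at position s with S_1..S_t all ≥ -4.
f(t,s) = f(t-1,s-1) + f(t-1,s+1) for s ≥ -4; f(t,s) = 0 for s < -4.
t=0: f(0,0)=1
t=1: f(1,-1)=1 f(1,1)=1
t=2: f(2,-2)=1 f(2,0)=2 f(2,2)=1
t=3: f(3,-3)=1 f(3,-1)=3 f(3,1)=3 f(3,3)=1
t=4: f(4,-4)=1 f(4,-2)=4 f(4,0)=6 f(4,2)=4 f(4,4)=1
t=5: f(5,-3)=5 f(5,-1)=10 f(5,1)=10 f(5,3)=5 f(5,5)=1
t=6: f(6,-4)=5 f(6,-2)=15 f(6,0)=20 f(6,2)=15 f(6,4)=6 f(6,6)=1
Σ_s f(6,s) = 62
P = 62/64 = 31/32

Answer: 31/32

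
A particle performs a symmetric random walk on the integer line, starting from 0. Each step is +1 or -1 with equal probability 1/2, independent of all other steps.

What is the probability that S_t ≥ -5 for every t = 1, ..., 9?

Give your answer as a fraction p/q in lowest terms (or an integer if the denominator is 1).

Answer: 123/128

Derivation:
Let f(t,s) = #length-t paths at position s with S_1..S_t all ≥ -5.
f(t,s) = f(t-1,s-1) + f(t-1,s+1) for s ≥ -5; f(t,s) = 0 for s < -5.
t=0: f(0,0)=1
t=1: f(1,-1)=1 f(1,1)=1
t=2: f(2,-2)=1 f(2,0)=2 f(2,2)=1
t=3: f(3,-3)=1 f(3,-1)=3 f(3,1)=3 f(3,3)=1
t=4: f(4,-4)=1 f(4,-2)=4 f(4,0)=6 f(4,2)=4 f(4,4)=1
t=5: f(5,-5)=1 f(5,-3)=5 f(5,-1)=10 f(5,1)=10 f(5,3)=5 f(5,5)=1
t=6: f(6,-4)=6 f(6,-2)=15 f(6,0)=20 f(6,2)=15 f(6,4)=6 f(6,6)=1
t=7: f(7,-5)=6 f(7,-3)=21 f(7,-1)=35 f(7,1)=35 f(7,3)=21 f(7,5)=7 f(7,7)=1
t=8: f(8,-4)=27 f(8,-2)=56 f(8,0)=70 f(8,2)=56 f(8,4)=28 f(8,6)=8 f(8,8)=1
t=9: f(9,-5)=27 f(9,-3)=83 f(9,-1)=126 f(9,1)=126 f(9,3)=84 f(9,5)=36 f(9,7)=9 f(9,9)=1
Σ_s f(9,s) = 492
P = 492/512 = 123/128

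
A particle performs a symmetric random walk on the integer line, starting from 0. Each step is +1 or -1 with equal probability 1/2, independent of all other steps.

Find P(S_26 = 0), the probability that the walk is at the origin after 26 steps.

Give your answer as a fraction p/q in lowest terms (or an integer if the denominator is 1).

Answer: 1300075/8388608

Derivation:
To return to 0 after 26 steps: need exactly 13 steps of +1 and 13 of -1.
Favorable paths: C(26,13) = 10400600
Total paths: 2^26 = 67108864
P = 10400600/67108864 = 1300075/8388608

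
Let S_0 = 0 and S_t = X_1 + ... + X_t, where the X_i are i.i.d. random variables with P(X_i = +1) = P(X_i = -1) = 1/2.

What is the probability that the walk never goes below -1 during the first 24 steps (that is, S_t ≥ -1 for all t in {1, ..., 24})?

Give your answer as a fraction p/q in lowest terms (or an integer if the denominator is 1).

Let f(t,s) = #length-t paths at position s with S_1..S_t all ≥ -1.
f(t,s) = f(t-1,s-1) + f(t-1,s+1) for s ≥ -1; f(t,s) = 0 for s < -1.
t=0: f(0,0)=1
t=1: f(1,-1)=1 f(1,1)=1
t=2: f(2,0)=2 f(2,2)=1
t=3: f(3,-1)=2 f(3,1)=3 f(3,3)=1
t=4: f(4,0)=5 f(4,2)=4 f(4,4)=1
t=5: f(5,-1)=5 f(5,1)=9 f(5,3)=5 f(5,5)=1
t=6: f(6,0)=14 f(6,2)=14 f(6,4)=6 f(6,6)=1
t=7: f(7,-1)=14 f(7,1)=28 f(7,3)=20 f(7,5)=7 f(7,7)=1
t=8: f(8,0)=42 f(8,2)=48 f(8,4)=27 f(8,6)=8 f(8,8)=1
t=9: f(9,-1)=42 f(9,1)=90 f(9,3)=75 f(9,5)=35 f(9,7)=9 f(9,9)=1
t=10: f(10,0)=132 f(10,2)=165 f(10,4)=110 f(10,6)=44 f(10,8)=10 f(10,10)=1
t=11: f(11,-1)=132 f(11,1)=297 f(11,3)=275 f(11,5)=154 f(11,7)=54 f(11,9)=11 f(11,11)=1
t=12: f(12,0)=429 f(12,2)=572 f(12,4)=429 f(12,6)=208 f(12,8)=65 f(12,10)=12 f(12,12)=1
t=13: f(13,-1)=429 f(13,1)=1001 f(13,3)=1001 f(13,5)=637 f(13,7)=273 f(13,9)=77 f(13,11)=13 f(13,13)=1
t=14: f(14,0)=1430 f(14,2)=2002 f(14,4)=1638 f(14,6)=910 f(14,8)=350 f(14,10)=90 f(14,12)=14 f(14,14)=1
t=15: f(15,-1)=1430 f(15,1)=3432 f(15,3)=3640 f(15,5)=2548 f(15,7)=1260 f(15,9)=440 f(15,11)=104 f(15,13)=15 f(15,15)=1
t=16: f(16,0)=4862 f(16,2)=7072 f(16,4)=6188 f(16,6)=3808 f(16,8)=1700 f(16,10)=544 f(16,12)=119 f(16,14)=16 f(16,16)=1
t=17: f(17,-1)=4862 f(17,1)=11934 f(17,3)=13260 f(17,5)=9996 f(17,7)=5508 f(17,9)=2244 f(17,11)=663 f(17,13)=135 f(17,15)=17 f(17,17)=1
t=18: f(18,0)=16796 f(18,2)=25194 f(18,4)=23256 f(18,6)=15504 f(18,8)=7752 f(18,10)=2907 f(18,12)=798 f(18,14)=152 f(18,16)=18 f(18,18)=1
t=19: f(19,-1)=16796 f(19,1)=41990 f(19,3)=48450 f(19,5)=38760 f(19,7)=23256 f(19,9)=10659 f(19,11)=3705 f(19,13)=950 f(19,15)=170 f(19,17)=19 f(19,19)=1
t=20: f(20,0)=58786 f(20,2)=90440 f(20,4)=87210 f(20,6)=62016 f(20,8)=33915 f(20,10)=14364 f(20,12)=4655 f(20,14)=1120 f(20,16)=189 f(20,18)=20 f(20,20)=1
t=21: f(21,-1)=58786 f(21,1)=149226 f(21,3)=177650 f(21,5)=149226 f(21,7)=95931 f(21,9)=48279 f(21,11)=19019 f(21,13)=5775 f(21,15)=1309 f(21,17)=209 f(21,19)=21 f(21,21)=1
t=22: f(22,0)=208012 f(22,2)=326876 f(22,4)=326876 f(22,6)=245157 f(22,8)=144210 f(22,10)=67298 f(22,12)=24794 f(22,14)=7084 f(22,16)=1518 f(22,18)=230 f(22,20)=22 f(22,22)=1
t=23: f(23,-1)=208012 f(23,1)=534888 f(23,3)=653752 f(23,5)=572033 f(23,7)=389367 f(23,9)=211508 f(23,11)=92092 f(23,13)=31878 f(23,15)=8602 f(23,17)=1748 f(23,19)=252 f(23,21)=23 f(23,23)=1
t=24: f(24,0)=742900 f(24,2)=1188640 f(24,4)=1225785 f(24,6)=961400 f(24,8)=600875 f(24,10)=303600 f(24,12)=123970 f(24,14)=40480 f(24,16)=10350 f(24,18)=2000 f(24,20)=275 f(24,22)=24 f(24,24)=1
Σ_s f(24,s) = 5200300
P = 5200300/16777216 = 1300075/4194304

Answer: 1300075/4194304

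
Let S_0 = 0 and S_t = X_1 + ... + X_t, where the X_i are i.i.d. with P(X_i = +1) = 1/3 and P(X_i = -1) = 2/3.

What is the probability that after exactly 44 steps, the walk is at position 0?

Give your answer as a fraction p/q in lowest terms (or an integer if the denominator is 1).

Answer: 2941743566642216960/328256967394537077627

Derivation:
To be at 0 after 44 steps: need exactly 22 steps of +1 and 22 of -1.
Number of such sequences: C(44,22) = 2104098963720
Each has probability (1/3)^22 · (2/3)^22 = 4194304/984770902183611232881
P = 2104098963720 · 4194304/984770902183611232881 = 2941743566642216960/328256967394537077627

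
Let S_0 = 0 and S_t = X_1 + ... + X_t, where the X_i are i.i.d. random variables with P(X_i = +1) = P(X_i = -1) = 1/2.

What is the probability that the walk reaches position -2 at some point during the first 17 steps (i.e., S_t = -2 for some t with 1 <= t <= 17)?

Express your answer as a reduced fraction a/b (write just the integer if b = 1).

Count via complement. Let g(t,s) = #length-t paths at position s with S_1..S_t all ≠ -2.
g(t,s) = g(t-1,s-1) + g(t-1,s+1) for s ≠ -2; g(t,-2) = 0.
t=0: g(0,0)=1
t=1: g(1,-1)=1 g(1,1)=1
t=2: g(2,0)=2 g(2,2)=1
t=3: g(3,-1)=2 g(3,1)=3 g(3,3)=1
t=4: g(4,0)=5 g(4,2)=4 g(4,4)=1
t=5: g(5,-1)=5 g(5,1)=9 g(5,3)=5 g(5,5)=1
t=6: g(6,0)=14 g(6,2)=14 g(6,4)=6 g(6,6)=1
t=7: g(7,-1)=14 g(7,1)=28 g(7,3)=20 g(7,5)=7 g(7,7)=1
t=8: g(8,0)=42 g(8,2)=48 g(8,4)=27 g(8,6)=8 g(8,8)=1
t=9: g(9,-1)=42 g(9,1)=90 g(9,3)=75 g(9,5)=35 g(9,7)=9 g(9,9)=1
t=10: g(10,0)=132 g(10,2)=165 g(10,4)=110 g(10,6)=44 g(10,8)=10 g(10,10)=1
t=11: g(11,-1)=132 g(11,1)=297 g(11,3)=275 g(11,5)=154 g(11,7)=54 g(11,9)=11 g(11,11)=1
t=12: g(12,0)=429 g(12,2)=572 g(12,4)=429 g(12,6)=208 g(12,8)=65 g(12,10)=12 g(12,12)=1
t=13: g(13,-1)=429 g(13,1)=1001 g(13,3)=1001 g(13,5)=637 g(13,7)=273 g(13,9)=77 g(13,11)=13 g(13,13)=1
t=14: g(14,0)=1430 g(14,2)=2002 g(14,4)=1638 g(14,6)=910 g(14,8)=350 g(14,10)=90 g(14,12)=14 g(14,14)=1
t=15: g(15,-1)=1430 g(15,1)=3432 g(15,3)=3640 g(15,5)=2548 g(15,7)=1260 g(15,9)=440 g(15,11)=104 g(15,13)=15 g(15,15)=1
t=16: g(16,0)=4862 g(16,2)=7072 g(16,4)=6188 g(16,6)=3808 g(16,8)=1700 g(16,10)=544 g(16,12)=119 g(16,14)=16 g(16,16)=1
t=17: g(17,-1)=4862 g(17,1)=11934 g(17,3)=13260 g(17,5)=9996 g(17,7)=5508 g(17,9)=2244 g(17,11)=663 g(17,13)=135 g(17,15)=17 g(17,17)=1
Paths never hitting -2: Σ_s g(17,s) = 48620
Paths hitting -2: 2^17 - 48620 = 82452
P = 82452/131072 = 20613/32768

Answer: 20613/32768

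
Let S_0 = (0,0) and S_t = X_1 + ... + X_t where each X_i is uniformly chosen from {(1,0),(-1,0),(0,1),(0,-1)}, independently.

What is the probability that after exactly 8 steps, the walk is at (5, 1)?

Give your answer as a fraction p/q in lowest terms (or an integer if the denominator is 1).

Answer: 7/2048

Derivation:
Let h be the number of horizontal steps (so 8-h are vertical). To end at (5,1) need (h+5)/2 right-steps and ((8-h)+1)/2 up-steps.
Sum over h with 5 ≤ h ≤ 7, h ≡ 1 (mod 2), 8-h ≡ 1 (mod 2):
h=5: C(8,5)·C(5,5)·C(3,2) = 56·1·3 = 168
h=7: C(8,7)·C(7,6)·C(1,1) = 8·7·1 = 56
Total favorable: 224
Total paths: 4^8 = 65536
P = 224/65536 = 7/2048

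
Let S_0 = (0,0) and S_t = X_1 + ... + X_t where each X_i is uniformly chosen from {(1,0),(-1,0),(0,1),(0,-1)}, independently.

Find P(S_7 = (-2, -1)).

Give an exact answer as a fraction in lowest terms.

Let h be the number of horizontal steps (so 7-h are vertical). To end at (-2,-1) need (h-2)/2 right-steps and ((7-h)-1)/2 up-steps.
Sum over h with 2 ≤ h ≤ 6, h ≡ 0 (mod 2), 7-h ≡ 1 (mod 2):
h=2: C(7,2)·C(2,0)·C(5,2) = 21·1·10 = 210
h=4: C(7,4)·C(4,1)·C(3,1) = 35·4·3 = 420
h=6: C(7,6)·C(6,2)·C(1,0) = 7·15·1 = 105
Total favorable: 735
Total paths: 4^7 = 16384
P = 735/16384 = 735/16384

Answer: 735/16384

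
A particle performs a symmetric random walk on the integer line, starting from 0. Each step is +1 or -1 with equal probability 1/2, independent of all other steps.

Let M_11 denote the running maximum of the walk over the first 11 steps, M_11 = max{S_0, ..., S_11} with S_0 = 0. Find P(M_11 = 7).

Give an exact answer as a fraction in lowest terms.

Let M_11 = max(S_0,...,S_11). Use the reflection principle: for j ≥ 1, #{paths with M_11 ≥ j} = #{S_11 ≥ j} + #{S_11 ≥ j+1}.
By reflection, #{M_11 ≥ 7} = #{S_11 ≥ 7} + #{S_11 ≥ 8} = 67 + 12 = 79.
#{M_11 ≥ 8} = #{S_11 ≥ 8} + #{S_11 ≥ 9} = 12 + 12 = 24.
#{M_11 = 7} = 79 - 24 = 55.
P(M_11 = 7) = 55/2048 = 55/2048

Answer: 55/2048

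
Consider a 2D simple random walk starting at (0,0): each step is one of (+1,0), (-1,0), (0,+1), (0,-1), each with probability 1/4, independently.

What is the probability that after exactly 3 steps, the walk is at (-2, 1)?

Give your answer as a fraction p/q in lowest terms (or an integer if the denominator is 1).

Answer: 3/64

Derivation:
Let h be the number of horizontal steps (so 3-h are vertical). To end at (-2,1) need (h-2)/2 right-steps and ((3-h)+1)/2 up-steps.
Sum over h with 2 ≤ h ≤ 2, h ≡ 0 (mod 2), 3-h ≡ 1 (mod 2):
h=2: C(3,2)·C(2,0)·C(1,1) = 3·1·1 = 3
Total favorable: 3
Total paths: 4^3 = 64
P = 3/64 = 3/64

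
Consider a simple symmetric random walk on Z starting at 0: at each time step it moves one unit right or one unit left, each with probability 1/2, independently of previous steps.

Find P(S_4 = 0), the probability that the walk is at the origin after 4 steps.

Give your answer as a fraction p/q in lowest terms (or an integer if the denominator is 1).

To return to 0 after 4 steps: need exactly 2 steps of +1 and 2 of -1.
Favorable paths: C(4,2) = 6
Total paths: 2^4 = 16
P = 6/16 = 3/8

Answer: 3/8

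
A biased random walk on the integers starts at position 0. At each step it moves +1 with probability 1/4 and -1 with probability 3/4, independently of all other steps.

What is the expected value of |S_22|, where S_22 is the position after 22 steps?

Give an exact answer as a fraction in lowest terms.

Answer: 12111094417081/1099511627776

Derivation:
S_22 takes values m ≡ 0 (mod 2) with |m| ≤ 22; P(S_22=m) = C(22,(22+m)/2) · (1/4)^((22+m)/2) · (3/4)^((22-m)/2).
Distribution: P(S=-22)=31381059609/17592186044416, P(S=-20)=115063885233/8796093022208, P(S=-18)=805447196631/17592186044416, P(S=-16)=447470664795/4398046511104, P(S=-14)=2833980877035/17592186044416, P(S=-12)=1700388526221/8796093022208, P(S=-10)=3211844993973/17592186044416, P(S=-8)=152944999713/1099511627776, P(S=-6)=764724998565/8796093022208, P(S=-4)=198262036665/4398046511104, P(S=-2)=171827098443/8796093022208, P(S=0)=15620645313/2199023255552, P(S=2)=19091899827/8796093022208, P(S=4)=2447679465/4398046511104, P(S=6)=1049005485/8796093022208, P(S=8)=23311233/1099511627776, P(S=10)=54392877/17592186044416, P(S=12)=3199581/8796093022208, P(S=14)=592515/17592186044416, P(S=16)=10395/4398046511104, P(S=18)=2079/17592186044416, P(S=20)=33/8796093022208, P(S=22)=1/17592186044416
E[|S_22|] = Σ_m |m|·P(S_22=m) = 12111094417081/1099511627776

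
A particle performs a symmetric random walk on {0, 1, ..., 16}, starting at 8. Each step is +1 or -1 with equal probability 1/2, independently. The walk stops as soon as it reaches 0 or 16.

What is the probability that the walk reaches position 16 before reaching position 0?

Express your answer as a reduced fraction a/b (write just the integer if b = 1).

Answer: 1/2

Derivation:
Symmetric walk (p = 1/2): the harmonic-function argument gives P(hit 16 before 0 | start at 8) = a/N.
P = 8/16 = 1/2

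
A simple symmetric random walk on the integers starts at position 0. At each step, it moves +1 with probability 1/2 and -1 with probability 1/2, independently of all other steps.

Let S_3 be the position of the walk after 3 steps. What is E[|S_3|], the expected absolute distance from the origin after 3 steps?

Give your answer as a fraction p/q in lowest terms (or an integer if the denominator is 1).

S_3 takes values m ≡ 1 (mod 2) with |m| ≤ 3; P(S_3=m) = C(3,(3+m)/2)/2^3.
Total paths: 2^3 = 8
Distribution: P(S=-3)=1/8, P(S=-1)=3/8, P(S=1)=3/8, P(S=3)=1/8
E[|S_3|] = Σ_m |m|·P(S_3=m) = 12/8 = 3/2

Answer: 3/2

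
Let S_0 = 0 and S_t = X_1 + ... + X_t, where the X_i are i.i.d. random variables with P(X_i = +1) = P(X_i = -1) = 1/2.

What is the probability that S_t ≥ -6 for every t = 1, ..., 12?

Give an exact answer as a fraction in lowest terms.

Let f(t,s) = #length-t paths at position s with S_1..S_t all ≥ -6.
f(t,s) = f(t-1,s-1) + f(t-1,s+1) for s ≥ -6; f(t,s) = 0 for s < -6.
t=0: f(0,0)=1
t=1: f(1,-1)=1 f(1,1)=1
t=2: f(2,-2)=1 f(2,0)=2 f(2,2)=1
t=3: f(3,-3)=1 f(3,-1)=3 f(3,1)=3 f(3,3)=1
t=4: f(4,-4)=1 f(4,-2)=4 f(4,0)=6 f(4,2)=4 f(4,4)=1
t=5: f(5,-5)=1 f(5,-3)=5 f(5,-1)=10 f(5,1)=10 f(5,3)=5 f(5,5)=1
t=6: f(6,-6)=1 f(6,-4)=6 f(6,-2)=15 f(6,0)=20 f(6,2)=15 f(6,4)=6 f(6,6)=1
t=7: f(7,-5)=7 f(7,-3)=21 f(7,-1)=35 f(7,1)=35 f(7,3)=21 f(7,5)=7 f(7,7)=1
t=8: f(8,-6)=7 f(8,-4)=28 f(8,-2)=56 f(8,0)=70 f(8,2)=56 f(8,4)=28 f(8,6)=8 f(8,8)=1
t=9: f(9,-5)=35 f(9,-3)=84 f(9,-1)=126 f(9,1)=126 f(9,3)=84 f(9,5)=36 f(9,7)=9 f(9,9)=1
t=10: f(10,-6)=35 f(10,-4)=119 f(10,-2)=210 f(10,0)=252 f(10,2)=210 f(10,4)=120 f(10,6)=45 f(10,8)=10 f(10,10)=1
t=11: f(11,-5)=154 f(11,-3)=329 f(11,-1)=462 f(11,1)=462 f(11,3)=330 f(11,5)=165 f(11,7)=55 f(11,9)=11 f(11,11)=1
t=12: f(12,-6)=154 f(12,-4)=483 f(12,-2)=791 f(12,0)=924 f(12,2)=792 f(12,4)=495 f(12,6)=220 f(12,8)=66 f(12,10)=12 f(12,12)=1
Σ_s f(12,s) = 3938
P = 3938/4096 = 1969/2048

Answer: 1969/2048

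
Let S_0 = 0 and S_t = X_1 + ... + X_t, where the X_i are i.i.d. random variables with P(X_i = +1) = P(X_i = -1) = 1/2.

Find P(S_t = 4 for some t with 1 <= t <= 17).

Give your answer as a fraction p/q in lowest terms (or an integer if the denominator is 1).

Count via complement. Let g(t,s) = #length-t paths at position s with S_1..S_t all ≠ 4.
g(t,s) = g(t-1,s-1) + g(t-1,s+1) for s ≠ 4; g(t,4) = 0.
t=0: g(0,0)=1
t=1: g(1,-1)=1 g(1,1)=1
t=2: g(2,-2)=1 g(2,0)=2 g(2,2)=1
t=3: g(3,-3)=1 g(3,-1)=3 g(3,1)=3 g(3,3)=1
t=4: g(4,-4)=1 g(4,-2)=4 g(4,0)=6 g(4,2)=4
t=5: g(5,-5)=1 g(5,-3)=5 g(5,-1)=10 g(5,1)=10 g(5,3)=4
t=6: g(6,-6)=1 g(6,-4)=6 g(6,-2)=15 g(6,0)=20 g(6,2)=14
t=7: g(7,-7)=1 g(7,-5)=7 g(7,-3)=21 g(7,-1)=35 g(7,1)=34 g(7,3)=14
t=8: g(8,-8)=1 g(8,-6)=8 g(8,-4)=28 g(8,-2)=56 g(8,0)=69 g(8,2)=48
t=9: g(9,-9)=1 g(9,-7)=9 g(9,-5)=36 g(9,-3)=84 g(9,-1)=125 g(9,1)=117 g(9,3)=48
t=10: g(10,-10)=1 g(10,-8)=10 g(10,-6)=45 g(10,-4)=120 g(10,-2)=209 g(10,0)=242 g(10,2)=165
t=11: g(11,-11)=1 g(11,-9)=11 g(11,-7)=55 g(11,-5)=165 g(11,-3)=329 g(11,-1)=451 g(11,1)=407 g(11,3)=165
t=12: g(12,-12)=1 g(12,-10)=12 g(12,-8)=66 g(12,-6)=220 g(12,-4)=494 g(12,-2)=780 g(12,0)=858 g(12,2)=572
t=13: g(13,-13)=1 g(13,-11)=13 g(13,-9)=78 g(13,-7)=286 g(13,-5)=714 g(13,-3)=1274 g(13,-1)=1638 g(13,1)=1430 g(13,3)=572
t=14: g(14,-14)=1 g(14,-12)=14 g(14,-10)=91 g(14,-8)=364 g(14,-6)=1000 g(14,-4)=1988 g(14,-2)=2912 g(14,0)=3068 g(14,2)=2002
t=15: g(15,-15)=1 g(15,-13)=15 g(15,-11)=105 g(15,-9)=455 g(15,-7)=1364 g(15,-5)=2988 g(15,-3)=4900 g(15,-1)=5980 g(15,1)=5070 g(15,3)=2002
t=16: g(16,-16)=1 g(16,-14)=16 g(16,-12)=120 g(16,-10)=560 g(16,-8)=1819 g(16,-6)=4352 g(16,-4)=7888 g(16,-2)=10880 g(16,0)=11050 g(16,2)=7072
t=17: g(17,-17)=1 g(17,-15)=17 g(17,-13)=136 g(17,-11)=680 g(17,-9)=2379 g(17,-7)=6171 g(17,-5)=12240 g(17,-3)=18768 g(17,-1)=21930 g(17,1)=18122 g(17,3)=7072
Paths never hitting 4: Σ_s g(17,s) = 87516
Paths hitting 4: 2^17 - 87516 = 43556
P = 43556/131072 = 10889/32768

Answer: 10889/32768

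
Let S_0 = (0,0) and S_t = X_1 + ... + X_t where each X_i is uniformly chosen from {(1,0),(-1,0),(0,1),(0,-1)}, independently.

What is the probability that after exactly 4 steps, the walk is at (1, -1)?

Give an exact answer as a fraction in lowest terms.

Answer: 3/32

Derivation:
Let h be the number of horizontal steps (so 4-h are vertical). To end at (1,-1) need (h+1)/2 right-steps and ((4-h)-1)/2 up-steps.
Sum over h with 1 ≤ h ≤ 3, h ≡ 1 (mod 2), 4-h ≡ 1 (mod 2):
h=1: C(4,1)·C(1,1)·C(3,1) = 4·1·3 = 12
h=3: C(4,3)·C(3,2)·C(1,0) = 4·3·1 = 12
Total favorable: 24
Total paths: 4^4 = 256
P = 24/256 = 3/32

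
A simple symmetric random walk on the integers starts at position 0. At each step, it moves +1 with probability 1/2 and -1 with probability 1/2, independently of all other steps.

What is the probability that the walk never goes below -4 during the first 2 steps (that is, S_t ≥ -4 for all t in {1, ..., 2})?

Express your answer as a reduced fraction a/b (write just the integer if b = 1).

Answer: 1

Derivation:
Let f(t,s) = #length-t paths at position s with S_1..S_t all ≥ -4.
f(t,s) = f(t-1,s-1) + f(t-1,s+1) for s ≥ -4; f(t,s) = 0 for s < -4.
t=0: f(0,0)=1
t=1: f(1,-1)=1 f(1,1)=1
t=2: f(2,-2)=1 f(2,0)=2 f(2,2)=1
Σ_s f(2,s) = 4
P = 4/4 = 1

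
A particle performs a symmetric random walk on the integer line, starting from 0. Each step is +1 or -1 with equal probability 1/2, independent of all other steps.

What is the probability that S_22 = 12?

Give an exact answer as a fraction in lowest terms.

Answer: 13167/2097152

Derivation:
To reach position 12 after 22 steps: need 17 steps of +1 and 5 of -1.
Favorable paths: C(22,17) = 26334
Total paths: 2^22 = 4194304
P = 26334/4194304 = 13167/2097152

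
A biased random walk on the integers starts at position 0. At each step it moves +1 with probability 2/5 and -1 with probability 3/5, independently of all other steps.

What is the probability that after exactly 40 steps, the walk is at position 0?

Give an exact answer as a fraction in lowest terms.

To be at 0 after 40 steps: need exactly 20 steps of +1 and 20 of -1.
Number of such sequences: C(40,20) = 137846528820
Each has probability (2/5)^20 · (3/5)^20 = 3656158440062976/9094947017729282379150390625
P = 137846528820 · 3656158440062976/9094947017729282379150390625 = 100797749955725452759793664/1818989403545856475830078125

Answer: 100797749955725452759793664/1818989403545856475830078125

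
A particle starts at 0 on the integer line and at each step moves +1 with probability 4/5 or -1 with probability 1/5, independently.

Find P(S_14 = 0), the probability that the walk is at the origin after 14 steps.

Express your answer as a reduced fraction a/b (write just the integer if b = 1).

Answer: 56229888/6103515625

Derivation:
To be at 0 after 14 steps: need exactly 7 steps of +1 and 7 of -1.
Number of such sequences: C(14,7) = 3432
Each has probability (4/5)^7 · (1/5)^7 = 16384/6103515625
P = 3432 · 16384/6103515625 = 56229888/6103515625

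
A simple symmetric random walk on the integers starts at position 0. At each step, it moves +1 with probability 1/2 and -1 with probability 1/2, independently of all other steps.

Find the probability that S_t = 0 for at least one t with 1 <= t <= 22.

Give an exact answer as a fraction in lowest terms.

Answer: 436109/524288

Derivation:
Count via complement. Let g(t,s) = #length-t paths at position s with S_1..S_t all ≠ 0.
g(t,s) = g(t-1,s-1) + g(t-1,s+1) for s ≠ 0; g(t,0) = 0.
t=0: g(0,0)=1
t=1: g(1,-1)=1 g(1,1)=1
t=2: g(2,-2)=1 g(2,2)=1
t=3: g(3,-3)=1 g(3,-1)=1 g(3,1)=1 g(3,3)=1
t=4: g(4,-4)=1 g(4,-2)=2 g(4,2)=2 g(4,4)=1
t=5: g(5,-5)=1 g(5,-3)=3 g(5,-1)=2 g(5,1)=2 g(5,3)=3 g(5,5)=1
t=6: g(6,-6)=1 g(6,-4)=4 g(6,-2)=5 g(6,2)=5 g(6,4)=4 g(6,6)=1
t=7: g(7,-7)=1 g(7,-5)=5 g(7,-3)=9 g(7,-1)=5 g(7,1)=5 g(7,3)=9 g(7,5)=5 g(7,7)=1
t=8: g(8,-8)=1 g(8,-6)=6 g(8,-4)=14 g(8,-2)=14 g(8,2)=14 g(8,4)=14 g(8,6)=6 g(8,8)=1
t=9: g(9,-9)=1 g(9,-7)=7 g(9,-5)=20 g(9,-3)=28 g(9,-1)=14 g(9,1)=14 g(9,3)=28 g(9,5)=20 g(9,7)=7 g(9,9)=1
t=10: g(10,-10)=1 g(10,-8)=8 g(10,-6)=27 g(10,-4)=48 g(10,-2)=42 g(10,2)=42 g(10,4)=48 g(10,6)=27 g(10,8)=8 g(10,10)=1
t=11: g(11,-11)=1 g(11,-9)=9 g(11,-7)=35 g(11,-5)=75 g(11,-3)=90 g(11,-1)=42 g(11,1)=42 g(11,3)=90 g(11,5)=75 g(11,7)=35 g(11,9)=9 g(11,11)=1
t=12: g(12,-12)=1 g(12,-10)=10 g(12,-8)=44 g(12,-6)=110 g(12,-4)=165 g(12,-2)=132 g(12,2)=132 g(12,4)=165 g(12,6)=110 g(12,8)=44 g(12,10)=10 g(12,12)=1
t=13: g(13,-13)=1 g(13,-11)=11 g(13,-9)=54 g(13,-7)=154 g(13,-5)=275 g(13,-3)=297 g(13,-1)=132 g(13,1)=132 g(13,3)=297 g(13,5)=275 g(13,7)=154 g(13,9)=54 g(13,11)=11 g(13,13)=1
t=14: g(14,-14)=1 g(14,-12)=12 g(14,-10)=65 g(14,-8)=208 g(14,-6)=429 g(14,-4)=572 g(14,-2)=429 g(14,2)=429 g(14,4)=572 g(14,6)=429 g(14,8)=208 g(14,10)=65 g(14,12)=12 g(14,14)=1
t=15: g(15,-15)=1 g(15,-13)=13 g(15,-11)=77 g(15,-9)=273 g(15,-7)=637 g(15,-5)=1001 g(15,-3)=1001 g(15,-1)=429 g(15,1)=429 g(15,3)=1001 g(15,5)=1001 g(15,7)=637 g(15,9)=273 g(15,11)=77 g(15,13)=13 g(15,15)=1
t=16: g(16,-16)=1 g(16,-14)=14 g(16,-12)=90 g(16,-10)=350 g(16,-8)=910 g(16,-6)=1638 g(16,-4)=2002 g(16,-2)=1430 g(16,2)=1430 g(16,4)=2002 g(16,6)=1638 g(16,8)=910 g(16,10)=350 g(16,12)=90 g(16,14)=14 g(16,16)=1
t=17: g(17,-17)=1 g(17,-15)=15 g(17,-13)=104 g(17,-11)=440 g(17,-9)=1260 g(17,-7)=2548 g(17,-5)=3640 g(17,-3)=3432 g(17,-1)=1430 g(17,1)=1430 g(17,3)=3432 g(17,5)=3640 g(17,7)=2548 g(17,9)=1260 g(17,11)=440 g(17,13)=104 g(17,15)=15 g(17,17)=1
t=18: g(18,-18)=1 g(18,-16)=16 g(18,-14)=119 g(18,-12)=544 g(18,-10)=1700 g(18,-8)=3808 g(18,-6)=6188 g(18,-4)=7072 g(18,-2)=4862 g(18,2)=4862 g(18,4)=7072 g(18,6)=6188 g(18,8)=3808 g(18,10)=1700 g(18,12)=544 g(18,14)=119 g(18,16)=16 g(18,18)=1
t=19: g(19,-19)=1 g(19,-17)=17 g(19,-15)=135 g(19,-13)=663 g(19,-11)=2244 g(19,-9)=5508 g(19,-7)=9996 g(19,-5)=13260 g(19,-3)=11934 g(19,-1)=4862 g(19,1)=4862 g(19,3)=11934 g(19,5)=13260 g(19,7)=9996 g(19,9)=5508 g(19,11)=2244 g(19,13)=663 g(19,15)=135 g(19,17)=17 g(19,19)=1
t=20: g(20,-20)=1 g(20,-18)=18 g(20,-16)=152 g(20,-14)=798 g(20,-12)=2907 g(20,-10)=7752 g(20,-8)=15504 g(20,-6)=23256 g(20,-4)=25194 g(20,-2)=16796 g(20,2)=16796 g(20,4)=25194 g(20,6)=23256 g(20,8)=15504 g(20,10)=7752 g(20,12)=2907 g(20,14)=798 g(20,16)=152 g(20,18)=18 g(20,20)=1
t=21: g(21,-21)=1 g(21,-19)=19 g(21,-17)=170 g(21,-15)=950 g(21,-13)=3705 g(21,-11)=10659 g(21,-9)=23256 g(21,-7)=38760 g(21,-5)=48450 g(21,-3)=41990 g(21,-1)=16796 g(21,1)=16796 g(21,3)=41990 g(21,5)=48450 g(21,7)=38760 g(21,9)=23256 g(21,11)=10659 g(21,13)=3705 g(21,15)=950 g(21,17)=170 g(21,19)=19 g(21,21)=1
t=22: g(22,-22)=1 g(22,-20)=20 g(22,-18)=189 g(22,-16)=1120 g(22,-14)=4655 g(22,-12)=14364 g(22,-10)=33915 g(22,-8)=62016 g(22,-6)=87210 g(22,-4)=90440 g(22,-2)=58786 g(22,2)=58786 g(22,4)=90440 g(22,6)=87210 g(22,8)=62016 g(22,10)=33915 g(22,12)=14364 g(22,14)=4655 g(22,16)=1120 g(22,18)=189 g(22,20)=20 g(22,22)=1
Paths never hitting 0: Σ_s g(22,s) = 705432
Paths hitting 0: 2^22 - 705432 = 3488872
P = 3488872/4194304 = 436109/524288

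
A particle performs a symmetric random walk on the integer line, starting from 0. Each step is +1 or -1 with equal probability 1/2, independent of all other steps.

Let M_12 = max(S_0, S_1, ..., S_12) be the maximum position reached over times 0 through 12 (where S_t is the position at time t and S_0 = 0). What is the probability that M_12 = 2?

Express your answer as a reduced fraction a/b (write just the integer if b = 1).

Let M_12 = max(S_0,...,S_12). Use the reflection principle: for j ≥ 1, #{paths with M_12 ≥ j} = #{S_12 ≥ j} + #{S_12 ≥ j+1}.
By reflection, #{M_12 ≥ 2} = #{S_12 ≥ 2} + #{S_12 ≥ 3} = 1586 + 794 = 2380.
#{M_12 ≥ 3} = #{S_12 ≥ 3} + #{S_12 ≥ 4} = 794 + 794 = 1588.
#{M_12 = 2} = 2380 - 1588 = 792.
P(M_12 = 2) = 792/4096 = 99/512

Answer: 99/512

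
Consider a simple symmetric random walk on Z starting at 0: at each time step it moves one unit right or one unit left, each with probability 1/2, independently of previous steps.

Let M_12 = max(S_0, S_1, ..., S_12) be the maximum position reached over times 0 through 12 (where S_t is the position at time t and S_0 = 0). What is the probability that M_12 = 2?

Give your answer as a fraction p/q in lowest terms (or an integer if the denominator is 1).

Let M_12 = max(S_0,...,S_12). Use the reflection principle: for j ≥ 1, #{paths with M_12 ≥ j} = #{S_12 ≥ j} + #{S_12 ≥ j+1}.
By reflection, #{M_12 ≥ 2} = #{S_12 ≥ 2} + #{S_12 ≥ 3} = 1586 + 794 = 2380.
#{M_12 ≥ 3} = #{S_12 ≥ 3} + #{S_12 ≥ 4} = 794 + 794 = 1588.
#{M_12 = 2} = 2380 - 1588 = 792.
P(M_12 = 2) = 792/4096 = 99/512

Answer: 99/512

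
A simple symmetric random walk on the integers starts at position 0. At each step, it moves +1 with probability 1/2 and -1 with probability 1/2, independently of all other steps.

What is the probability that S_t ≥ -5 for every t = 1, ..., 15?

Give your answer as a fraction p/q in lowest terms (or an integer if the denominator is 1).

Let f(t,s) = #length-t paths at position s with S_1..S_t all ≥ -5.
f(t,s) = f(t-1,s-1) + f(t-1,s+1) for s ≥ -5; f(t,s) = 0 for s < -5.
t=0: f(0,0)=1
t=1: f(1,-1)=1 f(1,1)=1
t=2: f(2,-2)=1 f(2,0)=2 f(2,2)=1
t=3: f(3,-3)=1 f(3,-1)=3 f(3,1)=3 f(3,3)=1
t=4: f(4,-4)=1 f(4,-2)=4 f(4,0)=6 f(4,2)=4 f(4,4)=1
t=5: f(5,-5)=1 f(5,-3)=5 f(5,-1)=10 f(5,1)=10 f(5,3)=5 f(5,5)=1
t=6: f(6,-4)=6 f(6,-2)=15 f(6,0)=20 f(6,2)=15 f(6,4)=6 f(6,6)=1
t=7: f(7,-5)=6 f(7,-3)=21 f(7,-1)=35 f(7,1)=35 f(7,3)=21 f(7,5)=7 f(7,7)=1
t=8: f(8,-4)=27 f(8,-2)=56 f(8,0)=70 f(8,2)=56 f(8,4)=28 f(8,6)=8 f(8,8)=1
t=9: f(9,-5)=27 f(9,-3)=83 f(9,-1)=126 f(9,1)=126 f(9,3)=84 f(9,5)=36 f(9,7)=9 f(9,9)=1
t=10: f(10,-4)=110 f(10,-2)=209 f(10,0)=252 f(10,2)=210 f(10,4)=120 f(10,6)=45 f(10,8)=10 f(10,10)=1
t=11: f(11,-5)=110 f(11,-3)=319 f(11,-1)=461 f(11,1)=462 f(11,3)=330 f(11,5)=165 f(11,7)=55 f(11,9)=11 f(11,11)=1
t=12: f(12,-4)=429 f(12,-2)=780 f(12,0)=923 f(12,2)=792 f(12,4)=495 f(12,6)=220 f(12,8)=66 f(12,10)=12 f(12,12)=1
t=13: f(13,-5)=429 f(13,-3)=1209 f(13,-1)=1703 f(13,1)=1715 f(13,3)=1287 f(13,5)=715 f(13,7)=286 f(13,9)=78 f(13,11)=13 f(13,13)=1
t=14: f(14,-4)=1638 f(14,-2)=2912 f(14,0)=3418 f(14,2)=3002 f(14,4)=2002 f(14,6)=1001 f(14,8)=364 f(14,10)=91 f(14,12)=14 f(14,14)=1
t=15: f(15,-5)=1638 f(15,-3)=4550 f(15,-1)=6330 f(15,1)=6420 f(15,3)=5004 f(15,5)=3003 f(15,7)=1365 f(15,9)=455 f(15,11)=105 f(15,13)=15 f(15,15)=1
Σ_s f(15,s) = 28886
P = 28886/32768 = 14443/16384

Answer: 14443/16384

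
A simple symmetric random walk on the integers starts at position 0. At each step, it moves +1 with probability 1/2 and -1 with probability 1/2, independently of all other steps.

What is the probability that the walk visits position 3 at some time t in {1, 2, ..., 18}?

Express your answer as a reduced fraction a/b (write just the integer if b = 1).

Count via complement. Let g(t,s) = #length-t paths at position s with S_1..S_t all ≠ 3.
g(t,s) = g(t-1,s-1) + g(t-1,s+1) for s ≠ 3; g(t,3) = 0.
t=0: g(0,0)=1
t=1: g(1,-1)=1 g(1,1)=1
t=2: g(2,-2)=1 g(2,0)=2 g(2,2)=1
t=3: g(3,-3)=1 g(3,-1)=3 g(3,1)=3
t=4: g(4,-4)=1 g(4,-2)=4 g(4,0)=6 g(4,2)=3
t=5: g(5,-5)=1 g(5,-3)=5 g(5,-1)=10 g(5,1)=9
t=6: g(6,-6)=1 g(6,-4)=6 g(6,-2)=15 g(6,0)=19 g(6,2)=9
t=7: g(7,-7)=1 g(7,-5)=7 g(7,-3)=21 g(7,-1)=34 g(7,1)=28
t=8: g(8,-8)=1 g(8,-6)=8 g(8,-4)=28 g(8,-2)=55 g(8,0)=62 g(8,2)=28
t=9: g(9,-9)=1 g(9,-7)=9 g(9,-5)=36 g(9,-3)=83 g(9,-1)=117 g(9,1)=90
t=10: g(10,-10)=1 g(10,-8)=10 g(10,-6)=45 g(10,-4)=119 g(10,-2)=200 g(10,0)=207 g(10,2)=90
t=11: g(11,-11)=1 g(11,-9)=11 g(11,-7)=55 g(11,-5)=164 g(11,-3)=319 g(11,-1)=407 g(11,1)=297
t=12: g(12,-12)=1 g(12,-10)=12 g(12,-8)=66 g(12,-6)=219 g(12,-4)=483 g(12,-2)=726 g(12,0)=704 g(12,2)=297
t=13: g(13,-13)=1 g(13,-11)=13 g(13,-9)=78 g(13,-7)=285 g(13,-5)=702 g(13,-3)=1209 g(13,-1)=1430 g(13,1)=1001
t=14: g(14,-14)=1 g(14,-12)=14 g(14,-10)=91 g(14,-8)=363 g(14,-6)=987 g(14,-4)=1911 g(14,-2)=2639 g(14,0)=2431 g(14,2)=1001
t=15: g(15,-15)=1 g(15,-13)=15 g(15,-11)=105 g(15,-9)=454 g(15,-7)=1350 g(15,-5)=2898 g(15,-3)=4550 g(15,-1)=5070 g(15,1)=3432
t=16: g(16,-16)=1 g(16,-14)=16 g(16,-12)=120 g(16,-10)=559 g(16,-8)=1804 g(16,-6)=4248 g(16,-4)=7448 g(16,-2)=9620 g(16,0)=8502 g(16,2)=3432
t=17: g(17,-17)=1 g(17,-15)=17 g(17,-13)=136 g(17,-11)=679 g(17,-9)=2363 g(17,-7)=6052 g(17,-5)=11696 g(17,-3)=17068 g(17,-1)=18122 g(17,1)=11934
t=18: g(18,-18)=1 g(18,-16)=18 g(18,-14)=153 g(18,-12)=815 g(18,-10)=3042 g(18,-8)=8415 g(18,-6)=17748 g(18,-4)=28764 g(18,-2)=35190 g(18,0)=30056 g(18,2)=11934
Paths never hitting 3: Σ_s g(18,s) = 136136
Paths hitting 3: 2^18 - 136136 = 126008
P = 126008/262144 = 15751/32768

Answer: 15751/32768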